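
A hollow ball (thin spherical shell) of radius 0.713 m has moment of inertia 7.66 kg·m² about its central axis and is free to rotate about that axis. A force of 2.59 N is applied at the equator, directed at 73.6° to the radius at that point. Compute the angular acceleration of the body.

Only the tangential component produces torque: τ = F R sinθ = (2.59)(0.713) sin 73.6° = 1.772 N·m.
From τ = Iα: α = 1.772/7.660 = 0.2313 rad/s².

α ≈ 0.231 rad/s²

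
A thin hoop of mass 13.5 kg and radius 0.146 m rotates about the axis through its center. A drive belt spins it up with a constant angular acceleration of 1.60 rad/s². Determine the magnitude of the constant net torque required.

I = MR² = (13.5)(0.146)² = 0.2878 kg·m².
τ = Iα = (0.2878)(1.600) = 0.4604 N·m.

τ ≈ 0.460 N·m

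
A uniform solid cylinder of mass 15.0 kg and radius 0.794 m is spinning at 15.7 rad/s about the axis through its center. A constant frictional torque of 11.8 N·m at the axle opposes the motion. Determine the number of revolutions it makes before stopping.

I = ½MR² = (1/2)(15.0)(0.794)² = 4.728 kg·m².
The net torque has magnitude 11.8 N·m, opposing ω.
|α| = τ/I = 11.80/4.728 = 2.496 rad/s² (deceleration).
ω² = ω₀² − 2|α|θ with ω = 0 ⇒ θ = ω₀²/(2|α|) = 49.38 rad = 7.860 rev.

≈ 7.86 revolutions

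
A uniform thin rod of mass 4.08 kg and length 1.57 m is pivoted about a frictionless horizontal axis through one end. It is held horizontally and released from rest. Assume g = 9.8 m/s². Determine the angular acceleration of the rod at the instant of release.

About the pivot, I = (1/3)ML² = (1/3)(4.08)(1.57)² = 3.352 kg·m².
The weight acts at the center, a distance L/2 = 0.7850 m from the pivot; τ = Mg(L/2) = 31.39 N·m.
α = τ/I = 31.39/3.352 = 9.363 rad/s².
(Equivalently α = (3g/(2L)) = 9.363 rad/s².)

α ≈ 9.36 rad/s²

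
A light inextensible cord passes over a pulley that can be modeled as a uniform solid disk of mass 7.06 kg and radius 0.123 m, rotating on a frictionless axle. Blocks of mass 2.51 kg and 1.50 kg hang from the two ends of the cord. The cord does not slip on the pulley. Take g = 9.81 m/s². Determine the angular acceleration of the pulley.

α ≈ 10.7 rad/s²

I = ½MR² = (1/2)(7.06)(0.123)² = 0.05341 kg·m².
Heavier block: m₁g − T₁ = m₁a. Lighter block: T₂ − m₂g = m₂a.
Pulley: (T₁ − T₂)R = Iα = I(a/R), so T₁ − T₂ = (I/R²)a = (1/2)M_p a = 3.530·a.
Adding the three: (m₁ − m₂)g = (m₁ + m₂ + 3.530)a, so a = (2.51 − 1.50)(9.81)/(2.51 + 1.50 + 3.530) = 1.314 m/s².
α = a/R = 1.314/0.123 = 10.68 rad/s².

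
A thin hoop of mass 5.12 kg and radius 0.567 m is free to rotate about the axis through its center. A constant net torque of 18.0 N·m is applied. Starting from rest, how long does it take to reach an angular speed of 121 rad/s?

I = MR² = (5.12)(0.567)² = 1.646 kg·m².
α = τ/I = 18.0/1.646 = 10.94 rad/s².
ω = αt ⇒ t = ω/α = 121/10.94 = 11.06 s.

t ≈ 11.1 s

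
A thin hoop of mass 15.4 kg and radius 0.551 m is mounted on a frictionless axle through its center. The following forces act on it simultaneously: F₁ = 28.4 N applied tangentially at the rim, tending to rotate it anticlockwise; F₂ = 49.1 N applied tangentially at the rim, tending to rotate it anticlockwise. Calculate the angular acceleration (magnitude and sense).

α ≈ 9.13 rad/s², anticlockwise

I = MR² = (15.4)(0.551)² = 4.675 kg·m².
Taking anticlockwise as positive: τ₁ = +(28.4)(0.551) = +15.65 N·m; τ₂ = +(49.1)(0.551) = +27.05 N·m.
Net torque τ = 42.70 N·m.
α = τ/I = 42.70/4.675 = 9.133 rad/s².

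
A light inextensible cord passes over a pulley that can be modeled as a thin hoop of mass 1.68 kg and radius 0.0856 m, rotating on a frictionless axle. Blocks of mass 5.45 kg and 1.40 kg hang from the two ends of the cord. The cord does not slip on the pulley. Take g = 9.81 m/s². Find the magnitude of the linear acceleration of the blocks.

I = MR² = (1.68)(0.0856)² = 0.01231 kg·m².
Heavier block: m₁g − T₁ = m₁a. Lighter block: T₂ − m₂g = m₂a.
Pulley: (T₁ − T₂)R = Iα = I(a/R), so T₁ − T₂ = (I/R²)a = 1·M_p a = 1.680·a.
Adding the three: (m₁ − m₂)g = (m₁ + m₂ + 1.680)a, so a = (5.45 − 1.40)(9.81)/(5.45 + 1.40 + 1.680) = 4.658 m/s².

a ≈ 4.66 m/s²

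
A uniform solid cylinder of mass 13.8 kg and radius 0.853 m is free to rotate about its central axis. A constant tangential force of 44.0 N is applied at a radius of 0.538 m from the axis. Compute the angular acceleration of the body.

α ≈ 4.72 rad/s²

I = ½MR² = (1/2)(13.8)(0.853)² = 5.021 kg·m².
τ = F·r = (44.0)(0.538) = 23.67 N·m.
From τ = Iα: α = 23.67/5.021 = 4.715 rad/s².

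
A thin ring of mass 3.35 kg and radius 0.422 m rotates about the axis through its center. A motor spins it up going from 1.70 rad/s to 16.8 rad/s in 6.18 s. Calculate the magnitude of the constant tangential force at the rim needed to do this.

I = MR² = (3.35)(0.422)² = 0.5966 kg·m².
α = Δω/Δt = (16.8 − 1.70)/6.18 = 2.443 rad/s².
The required torque is τ = Iα = (0.5966)(2.443) = 1.458 N·m.
A tangential force at the rim gives τ = FR, so F = τ/R = 1.458/0.422 = 3.454 N.

F ≈ 3.45 N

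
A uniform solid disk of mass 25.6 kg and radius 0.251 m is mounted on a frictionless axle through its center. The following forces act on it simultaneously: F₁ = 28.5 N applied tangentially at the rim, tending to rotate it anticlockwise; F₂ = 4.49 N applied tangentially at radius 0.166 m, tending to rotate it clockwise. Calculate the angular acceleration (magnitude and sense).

α ≈ 7.95 rad/s², anticlockwise

I = ½MR² = (1/2)(25.6)(0.251)² = 0.8064 kg·m².
Taking anticlockwise as positive: τ₁ = +(28.5)(0.251) = +7.154 N·m; τ₂ = −(4.49)(0.166) = −0.7453 N·m.
Net torque τ = 6.408 N·m.
α = τ/I = 6.408/0.8064 = 7.947 rad/s².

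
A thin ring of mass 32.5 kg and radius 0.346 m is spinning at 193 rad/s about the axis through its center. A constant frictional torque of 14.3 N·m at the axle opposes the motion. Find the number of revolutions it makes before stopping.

I = MR² = (32.5)(0.346)² = 3.891 kg·m².
The net torque has magnitude 14.3 N·m, opposing ω.
|α| = τ/I = 14.30/3.891 = 3.675 rad/s² (deceleration).
ω² = ω₀² − 2|α|θ with ω = 0 ⇒ θ = ω₀²/(2|α|) = 5067 rad = 806.5 rev.

≈ 806 revolutions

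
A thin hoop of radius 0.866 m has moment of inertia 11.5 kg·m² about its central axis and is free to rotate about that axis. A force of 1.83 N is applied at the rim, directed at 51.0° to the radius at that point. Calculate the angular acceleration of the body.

α ≈ 0.107 rad/s²

Only the tangential component produces torque: τ = F R sinθ = (1.83)(0.866) sin 51.0° = 1.232 N·m.
Newton's second law for rotation, τ = Iα, gives α = τ/I = 1.232/11.50 = 0.1071 rad/s².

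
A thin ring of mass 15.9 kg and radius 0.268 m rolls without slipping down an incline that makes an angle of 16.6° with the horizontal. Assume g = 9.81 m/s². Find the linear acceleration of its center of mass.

Translation along the incline: Mg sinθ − f = Ma.
Rotation about the center: fR = Iα with I = MR². No-slip gives a = αR, so f = (I/R²)a = M a.
Substituting: Mg sinθ = (1 + 1.000)Ma, so a = g sinθ/(1 + 1.000) = (9.81) sin 16.6° / 2.000 = 1.401 m/s².

a ≈ 1.40 m/s²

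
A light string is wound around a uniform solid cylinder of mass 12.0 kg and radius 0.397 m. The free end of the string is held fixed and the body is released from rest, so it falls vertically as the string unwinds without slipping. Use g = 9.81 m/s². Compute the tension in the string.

Translation: Mg − T = Ma. Rotation about the center: TR = Iα with I = ½MR².
With a = αR: T = (I/R²)a = (1/2)M a, so Mg = (1 + 0.5000)Ma.
a = g/(1 + 0.5000) = 9.81/1.500 = 6.540 m/s².
T = 0.5000·M·a = (0.5000)(12.0)(6.540) = 39.24 N.

T ≈ 39.2 N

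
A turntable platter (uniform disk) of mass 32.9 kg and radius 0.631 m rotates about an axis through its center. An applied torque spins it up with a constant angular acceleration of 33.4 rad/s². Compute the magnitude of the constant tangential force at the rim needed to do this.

I = ½MR² = (1/2)(32.9)(0.631)² = 6.550 kg·m².
The required torque is τ = Iα = (6.550)(33.40) = 218.8 N·m.
A tangential force at the rim gives τ = FR, so F = τ/R = 218.8/0.631 = 346.7 N.

F ≈ 347 N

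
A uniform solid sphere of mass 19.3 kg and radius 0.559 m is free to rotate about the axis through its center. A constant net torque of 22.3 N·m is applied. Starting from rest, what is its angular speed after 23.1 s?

ω ≈ 214 rad/s

I = (2/5)MR² = (2/5)(19.3)(0.559)² = 2.412 kg·m².
α = τ/I = 22.3/2.412 = 9.244 rad/s².
ω = ω₀ + αt = 0 + (9.244)(23.1) = 213.5 rad/s.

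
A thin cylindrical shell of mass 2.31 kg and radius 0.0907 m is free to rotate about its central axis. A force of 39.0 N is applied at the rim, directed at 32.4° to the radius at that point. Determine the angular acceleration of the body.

α ≈ 99.7 rad/s²

I = MR² = (2.31)(0.0907)² = 0.01900 kg·m².
Only the tangential component produces torque: τ = F R sinθ = (39.0)(0.0907) sin 32.4° = 1.895 N·m.
Newton's second law for rotation, τ = Iα, gives α = τ/I = 1.895/0.01900 = 99.74 rad/s².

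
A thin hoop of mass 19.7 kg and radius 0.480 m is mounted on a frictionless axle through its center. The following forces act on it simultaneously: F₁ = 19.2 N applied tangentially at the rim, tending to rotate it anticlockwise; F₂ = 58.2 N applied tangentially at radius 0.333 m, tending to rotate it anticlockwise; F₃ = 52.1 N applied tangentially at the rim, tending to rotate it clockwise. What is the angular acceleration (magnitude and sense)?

I = MR² = (19.7)(0.480)² = 4.539 kg·m².
Taking anticlockwise as positive: τ₁ = +(19.2)(0.480) = +9.216 N·m; τ₂ = +(58.2)(0.333) = +19.38 N·m; τ₃ = −(52.1)(0.480) = −25.01 N·m.
Net torque τ = 3.589 N·m.
α = τ/I = 3.589/4.539 = 0.7906 rad/s².

α ≈ 0.791 rad/s², anticlockwise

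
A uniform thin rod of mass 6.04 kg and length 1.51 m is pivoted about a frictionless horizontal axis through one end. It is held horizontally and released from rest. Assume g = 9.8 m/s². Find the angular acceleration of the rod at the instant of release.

α ≈ 9.74 rad/s²

About the pivot, I = (1/3)ML² = (1/3)(6.04)(1.51)² = 4.591 kg·m².
The weight acts at the center, a distance L/2 = 0.7550 m from the pivot; τ = Mg(L/2) = 44.69 N·m.
α = τ/I = 44.69/4.591 = 9.735 rad/s².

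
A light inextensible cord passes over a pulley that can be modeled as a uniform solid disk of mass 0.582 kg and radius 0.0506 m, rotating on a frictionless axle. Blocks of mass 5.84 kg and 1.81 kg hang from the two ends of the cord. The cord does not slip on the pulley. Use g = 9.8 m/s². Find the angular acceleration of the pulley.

I = ½MR² = (1/2)(0.582)(0.0506)² = 0.0007451 kg·m².
Heavier block: m₁g − T₁ = m₁a. Lighter block: T₂ − m₂g = m₂a.
Pulley: (T₁ − T₂)R = Iα = I(a/R), so T₁ − T₂ = (I/R²)a = (1/2)M_p a = 0.2910·a.
Adding the three: (m₁ − m₂)g = (m₁ + m₂ + 0.2910)a, so a = (5.84 − 1.81)(9.8)/(5.84 + 1.81 + 0.2910) = 4.973 m/s².
α = a/R = 4.973/0.0506 = 98.29 rad/s².

α ≈ 98.3 rad/s²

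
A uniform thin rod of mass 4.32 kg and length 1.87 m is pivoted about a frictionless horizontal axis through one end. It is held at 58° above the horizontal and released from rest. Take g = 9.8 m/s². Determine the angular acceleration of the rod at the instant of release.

About the pivot, I = (1/3)ML² = (1/3)(4.32)(1.87)² = 5.036 kg·m².
The weight acts at the center, a distance L/2 = 0.9350 m from the pivot; τ = Mg(L/2) cos 58° = 20.98 N·m.
α = τ/I = 20.98/5.036 = 4.166 rad/s².

α ≈ 4.17 rad/s²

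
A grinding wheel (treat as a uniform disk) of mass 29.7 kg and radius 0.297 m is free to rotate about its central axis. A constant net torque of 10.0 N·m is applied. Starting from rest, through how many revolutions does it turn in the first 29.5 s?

≈ 529 revolutions

I = ½MR² = (1/2)(29.7)(0.297)² = 1.310 kg·m².
α = τ/I = 10.0/1.310 = 7.634 rad/s².
θ = ½αt² = ½(7.634)(29.5)² = 3322 rad.
Revolutions = θ/(2π) = 528.7.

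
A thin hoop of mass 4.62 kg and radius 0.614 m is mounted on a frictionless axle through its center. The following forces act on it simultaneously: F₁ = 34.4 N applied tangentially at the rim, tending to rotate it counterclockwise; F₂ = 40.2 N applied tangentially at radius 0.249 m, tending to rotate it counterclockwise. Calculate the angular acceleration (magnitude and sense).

α ≈ 17.9 rad/s², counterclockwise

I = MR² = (4.62)(0.614)² = 1.742 kg·m².
Taking counterclockwise as positive: τ₁ = +(34.4)(0.614) = +21.12 N·m; τ₂ = +(40.2)(0.249) = +10.01 N·m.
Net torque τ = 31.13 N·m.
α = τ/I = 31.13/1.742 = 17.87 rad/s².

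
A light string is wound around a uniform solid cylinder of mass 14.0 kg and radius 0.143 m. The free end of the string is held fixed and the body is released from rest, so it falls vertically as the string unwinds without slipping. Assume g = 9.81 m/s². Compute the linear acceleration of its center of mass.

Translation: Mg − T = Ma. Rotation about the center: TR = Iα with I = ½MR².
With a = αR: T = (I/R²)a = (1/2)M a, so Mg = (1 + 0.5000)Ma.
a = g/(1 + 0.5000) = 9.81/1.500 = 6.540 m/s².

a ≈ 6.54 m/s²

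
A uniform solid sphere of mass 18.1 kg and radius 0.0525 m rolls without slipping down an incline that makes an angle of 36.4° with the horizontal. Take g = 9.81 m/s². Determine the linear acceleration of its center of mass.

Translation along the incline: Mg sinθ − f = Ma.
Rotation about the center: fR = Iα with I = (2/5)MR². No-slip gives a = αR, so f = (I/R²)a = (2/5)M a.
Substituting: Mg sinθ = (1 + 0.4000)Ma, so a = g sinθ/(1 + 0.4000) = (9.81) sin 36.4° / 1.400 = 4.158 m/s².

a ≈ 4.16 m/s²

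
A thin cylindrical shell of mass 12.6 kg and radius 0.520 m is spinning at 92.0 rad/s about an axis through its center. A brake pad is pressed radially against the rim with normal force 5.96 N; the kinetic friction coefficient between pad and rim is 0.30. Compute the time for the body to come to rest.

t ≈ 337 s

I = MR² = (12.6)(0.520)² = 3.407 kg·m².
Friction force f = μN = (0.30)(5.96) = 1.788 N at the rim; torque magnitude τ = fR = 0.9298 N·m, opposing ω.
|α| = τ/I = 0.9298/3.407 = 0.2729 rad/s² (deceleration).
0 = ω₀ − |α|t ⇒ t = ω₀/|α| = 92.0/0.2729 = 337.1 s.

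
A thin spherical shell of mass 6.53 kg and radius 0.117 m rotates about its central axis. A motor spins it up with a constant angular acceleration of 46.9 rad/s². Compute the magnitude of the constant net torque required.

I = (2/3)MR² = (2/3)(6.53)(0.117)² = 0.05959 kg·m².
τ = Iα = (0.05959)(46.90) = 2.795 N·m.

τ ≈ 2.79 N·m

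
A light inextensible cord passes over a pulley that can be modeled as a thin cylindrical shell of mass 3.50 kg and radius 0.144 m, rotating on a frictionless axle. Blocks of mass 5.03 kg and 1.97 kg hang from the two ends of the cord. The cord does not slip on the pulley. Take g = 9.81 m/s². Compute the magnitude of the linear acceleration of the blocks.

I = MR² = (3.50)(0.144)² = 0.07258 kg·m².
Heavier block: m₁g − T₁ = m₁a. Lighter block: T₂ − m₂g = m₂a.
Pulley: (T₁ − T₂)R = Iα = I(a/R), so T₁ − T₂ = (I/R²)a = 1·M_p a = 3.500·a.
Adding the three: (m₁ − m₂)g = (m₁ + m₂ + 3.500)a, so a = (5.03 − 1.97)(9.81)/(5.03 + 1.97 + 3.500) = 2.859 m/s².

a ≈ 2.86 m/s²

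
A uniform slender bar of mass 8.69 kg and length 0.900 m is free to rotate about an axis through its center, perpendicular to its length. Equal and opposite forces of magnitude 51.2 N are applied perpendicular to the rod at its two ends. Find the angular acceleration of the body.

α ≈ 78.6 rad/s²

I = (1/12)ML² = (1/12)(8.69)(0.900)² = 0.5866 kg·m².
The couple gives τ = F·(L/2) + F·(L/2) = F L = (51.2)(0.900) = 46.08 N·m.
Newton's second law for rotation, τ = Iα, gives α = τ/I = 46.08/0.5866 = 78.56 rad/s².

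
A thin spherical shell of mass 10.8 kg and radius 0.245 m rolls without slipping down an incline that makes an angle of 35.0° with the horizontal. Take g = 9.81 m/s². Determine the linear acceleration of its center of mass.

a ≈ 3.38 m/s²

Translation along the incline: Mg sinθ − f = Ma.
Rotation about the center: fR = Iα with I = (2/3)MR². No-slip gives a = αR, so f = (I/R²)a = (2/3)M a.
Substituting: Mg sinθ = (1 + 0.6667)Ma, so a = g sinθ/(1 + 0.6667) = (9.81) sin 35.0° / 1.667 = 3.376 m/s².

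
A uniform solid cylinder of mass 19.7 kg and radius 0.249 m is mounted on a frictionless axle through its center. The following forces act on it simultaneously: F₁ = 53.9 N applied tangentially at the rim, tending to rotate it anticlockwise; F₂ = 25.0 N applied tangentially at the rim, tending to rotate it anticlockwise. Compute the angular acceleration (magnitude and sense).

α ≈ 32.2 rad/s², anticlockwise

I = ½MR² = (1/2)(19.7)(0.249)² = 0.6107 kg·m².
Taking anticlockwise as positive: τ₁ = +(53.9)(0.249) = +13.42 N·m; τ₂ = +(25.0)(0.249) = +6.225 N·m.
Net torque τ = 19.65 N·m.
α = τ/I = 19.65/0.6107 = 32.17 rad/s².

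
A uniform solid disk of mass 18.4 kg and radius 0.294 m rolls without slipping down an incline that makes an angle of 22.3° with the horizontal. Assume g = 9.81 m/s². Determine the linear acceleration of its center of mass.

a ≈ 2.48 m/s²

Translation along the incline: Mg sinθ − f = Ma.
Rotation about the center: fR = Iα with I = ½MR². No-slip gives a = αR, so f = (I/R²)a = (1/2)M a.
Substituting: Mg sinθ = (1 + 0.5000)Ma, so a = g sinθ/(1 + 0.5000) = (9.81) sin 22.3° / 1.500 = 2.482 m/s².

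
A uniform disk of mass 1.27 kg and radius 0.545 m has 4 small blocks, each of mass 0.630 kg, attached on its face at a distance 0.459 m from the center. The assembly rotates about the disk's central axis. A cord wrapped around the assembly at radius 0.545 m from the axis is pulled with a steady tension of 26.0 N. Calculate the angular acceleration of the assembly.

α ≈ 19.7 rad/s²

I_disk = ½MR² = ½(1.27)(0.545)² = 0.1886 kg·m².
I_blocks = 4·m·r² = 4(0.630)(0.459)² = 0.5309 kg·m².
Total I = 0.7195 kg·m².
τ = F r = (26.0)(0.545) = 14.17 N·m.
α = τ/I = 14.17/0.7195 = 19.69 rad/s².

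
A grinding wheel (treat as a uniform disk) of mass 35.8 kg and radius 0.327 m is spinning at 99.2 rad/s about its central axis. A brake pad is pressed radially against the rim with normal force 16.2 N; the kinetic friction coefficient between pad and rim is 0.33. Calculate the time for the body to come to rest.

t ≈ 109 s

I = ½MR² = (1/2)(35.8)(0.327)² = 1.914 kg·m².
Friction force f = μN = (0.33)(16.2) = 5.346 N at the rim; torque magnitude τ = fR = 1.748 N·m, opposing ω.
|α| = τ/I = 1.748/1.914 = 0.9133 rad/s² (deceleration).
0 = ω₀ − |α|t ⇒ t = ω₀/|α| = 99.2/0.9133 = 108.6 s.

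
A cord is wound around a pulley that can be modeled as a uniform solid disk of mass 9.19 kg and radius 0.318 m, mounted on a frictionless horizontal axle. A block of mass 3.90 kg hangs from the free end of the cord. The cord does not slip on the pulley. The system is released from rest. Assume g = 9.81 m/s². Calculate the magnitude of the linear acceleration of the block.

I = ½MR² = (1/2)(9.19)(0.318)² = 0.4647 kg·m².
Block: mg − T = ma. Pulley: TR = Iα. No-slip: a = αR, so T = (I/R²)a = 4.595·a.
Then mg = (m + 4.595)a, so a = (3.90)(9.81)/(3.90 + 4.595) = 4.504 m/s².

a ≈ 4.50 m/s²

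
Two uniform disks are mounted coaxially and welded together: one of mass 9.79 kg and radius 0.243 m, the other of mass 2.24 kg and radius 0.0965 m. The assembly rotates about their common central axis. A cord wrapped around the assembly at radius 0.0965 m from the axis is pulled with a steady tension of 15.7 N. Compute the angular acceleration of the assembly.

I = ½M₁R₁² + ½M₂R₂² = ½(9.79)(0.243)² + ½(2.24)(0.0965)² = 0.2995 kg·m².
τ = F r = (15.7)(0.0965) = 1.515 N·m.
α = τ/I = 1.515/0.2995 = 5.059 rad/s².

α ≈ 5.06 rad/s²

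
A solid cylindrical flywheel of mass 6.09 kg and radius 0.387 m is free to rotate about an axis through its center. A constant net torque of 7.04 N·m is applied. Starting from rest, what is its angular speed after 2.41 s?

I = ½MR² = (1/2)(6.09)(0.387)² = 0.4560 kg·m².
α = τ/I = 7.04/0.4560 = 15.44 rad/s².
ω = ω₀ + αt = 0 + (15.44)(2.41) = 37.20 rad/s.

ω ≈ 37.2 rad/s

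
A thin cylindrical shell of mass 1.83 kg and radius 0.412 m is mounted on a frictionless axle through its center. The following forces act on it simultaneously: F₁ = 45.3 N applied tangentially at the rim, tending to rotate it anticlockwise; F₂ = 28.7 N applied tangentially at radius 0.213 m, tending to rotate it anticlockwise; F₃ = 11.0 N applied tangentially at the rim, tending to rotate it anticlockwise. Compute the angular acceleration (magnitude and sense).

α ≈ 94.4 rad/s², anticlockwise

I = MR² = (1.83)(0.412)² = 0.3106 kg·m².
Taking anticlockwise as positive: τ₁ = +(45.3)(0.412) = +18.66 N·m; τ₂ = +(28.7)(0.213) = +6.113 N·m; τ₃ = +(11.0)(0.412) = +4.532 N·m.
Net torque τ = 29.31 N·m.
α = τ/I = 29.31/0.3106 = 94.35 rad/s².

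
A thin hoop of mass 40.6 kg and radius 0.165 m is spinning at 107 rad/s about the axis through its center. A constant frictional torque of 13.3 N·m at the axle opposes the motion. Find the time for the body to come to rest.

I = MR² = (40.6)(0.165)² = 1.105 kg·m².
The net torque has magnitude 13.3 N·m, opposing ω.
|α| = τ/I = 13.30/1.105 = 12.03 rad/s² (deceleration).
0 = ω₀ − |α|t ⇒ t = ω₀/|α| = 107/12.03 = 8.893 s.

t ≈ 8.89 s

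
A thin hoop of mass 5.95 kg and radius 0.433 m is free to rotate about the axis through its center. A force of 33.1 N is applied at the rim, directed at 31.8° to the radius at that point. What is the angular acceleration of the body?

α ≈ 6.77 rad/s²

I = MR² = (5.95)(0.433)² = 1.116 kg·m².
Only the tangential component produces torque: τ = F R sinθ = (33.1)(0.433) sin 31.8° = 7.552 N·m.
From τ = Iα: α = 7.552/1.116 = 6.770 rad/s².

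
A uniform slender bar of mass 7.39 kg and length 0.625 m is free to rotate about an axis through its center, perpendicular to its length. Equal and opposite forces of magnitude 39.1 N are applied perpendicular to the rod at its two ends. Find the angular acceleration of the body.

α ≈ 102 rad/s²

I = (1/12)ML² = (1/12)(7.39)(0.625)² = 0.2406 kg·m².
The couple gives τ = F·(L/2) + F·(L/2) = F L = (39.1)(0.625) = 24.44 N·m.
Newton's second law for rotation, τ = Iα, gives α = τ/I = 24.44/0.2406 = 101.6 rad/s².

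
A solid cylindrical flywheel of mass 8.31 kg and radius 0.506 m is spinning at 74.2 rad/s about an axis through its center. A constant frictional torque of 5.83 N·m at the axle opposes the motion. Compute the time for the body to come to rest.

I = ½MR² = (1/2)(8.31)(0.506)² = 1.064 kg·m².
The net torque has magnitude 5.83 N·m, opposing ω.
|α| = τ/I = 5.830/1.064 = 5.480 rad/s² (deceleration).
0 = ω₀ − |α|t ⇒ t = ω₀/|α| = 74.2/5.480 = 13.54 s.

t ≈ 13.5 s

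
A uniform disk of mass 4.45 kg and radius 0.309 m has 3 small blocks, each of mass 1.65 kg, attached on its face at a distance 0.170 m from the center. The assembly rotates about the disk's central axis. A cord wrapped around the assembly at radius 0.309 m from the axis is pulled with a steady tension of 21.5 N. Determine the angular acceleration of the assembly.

I_disk = ½MR² = ½(4.45)(0.309)² = 0.2124 kg·m².
I_blocks = 3·m·r² = 3(1.65)(0.170)² = 0.1431 kg·m².
Total I = 0.3555 kg·m².
τ = F r = (21.5)(0.309) = 6.643 N·m.
α = τ/I = 6.643/0.3555 = 18.69 rad/s².

α ≈ 18.7 rad/s²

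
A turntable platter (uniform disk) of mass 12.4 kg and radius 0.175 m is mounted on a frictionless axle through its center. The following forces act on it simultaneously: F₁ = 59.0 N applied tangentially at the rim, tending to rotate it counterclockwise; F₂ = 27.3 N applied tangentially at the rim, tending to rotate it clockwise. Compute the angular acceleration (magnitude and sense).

I = ½MR² = (1/2)(12.4)(0.175)² = 0.1899 kg·m².
Taking counterclockwise as positive: τ₁ = +(59.0)(0.175) = +10.32 N·m; τ₂ = −(27.3)(0.175) = −4.777 N·m.
Net torque τ = 5.547 N·m.
α = τ/I = 5.547/0.1899 = 29.22 rad/s².

α ≈ 29.2 rad/s², counterclockwise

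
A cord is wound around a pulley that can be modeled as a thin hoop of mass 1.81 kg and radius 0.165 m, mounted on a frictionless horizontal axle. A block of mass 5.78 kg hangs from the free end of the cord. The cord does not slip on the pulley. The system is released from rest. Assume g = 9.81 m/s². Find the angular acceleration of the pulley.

α ≈ 45.3 rad/s²

I = MR² = (1.81)(0.165)² = 0.04928 kg·m².
Block: mg − T = ma. Pulley: TR = Iα. No-slip: a = αR, so T = (I/R²)a = 1.810·a.
Then mg = (m + 1.810)a, so a = (5.78)(9.81)/(5.78 + 1.810) = 7.471 m/s².
α = a/R = 7.471/0.165 = 45.28 rad/s².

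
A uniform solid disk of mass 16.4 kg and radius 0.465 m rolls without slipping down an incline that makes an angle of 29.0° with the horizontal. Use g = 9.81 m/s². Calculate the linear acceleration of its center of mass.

Translation along the incline: Mg sinθ − f = Ma.
Rotation about the center: fR = Iα with I = ½MR². No-slip gives a = αR, so f = (I/R²)a = (1/2)M a.
Substituting: Mg sinθ = (1 + 0.5000)Ma, so a = g sinθ/(1 + 0.5000) = (9.81) sin 29.0° / 1.500 = 3.171 m/s².

a ≈ 3.17 m/s²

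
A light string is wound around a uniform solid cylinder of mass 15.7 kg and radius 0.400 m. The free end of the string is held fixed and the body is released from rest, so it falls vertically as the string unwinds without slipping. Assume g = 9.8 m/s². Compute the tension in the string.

Translation: Mg − T = Ma. Rotation about the center: TR = Iα with I = ½MR².
With a = αR: T = (I/R²)a = (1/2)M a, so Mg = (1 + 0.5000)Ma.
a = g/(1 + 0.5000) = 9.8/1.500 = 6.533 m/s².
T = 0.5000·M·a = (0.5000)(15.7)(6.533) = 51.29 N.

T ≈ 51.3 N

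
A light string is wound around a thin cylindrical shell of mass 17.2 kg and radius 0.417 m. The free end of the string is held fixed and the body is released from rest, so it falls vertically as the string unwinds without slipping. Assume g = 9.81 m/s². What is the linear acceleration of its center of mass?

Translation: Mg − T = Ma. Rotation about the center: TR = Iα with I = MR².
With a = αR: T = (I/R²)a = M a, so Mg = (1 + 1.000)Ma.
a = g/(1 + 1.000) = 9.81/2.000 = 4.905 m/s².

a ≈ 4.91 m/s²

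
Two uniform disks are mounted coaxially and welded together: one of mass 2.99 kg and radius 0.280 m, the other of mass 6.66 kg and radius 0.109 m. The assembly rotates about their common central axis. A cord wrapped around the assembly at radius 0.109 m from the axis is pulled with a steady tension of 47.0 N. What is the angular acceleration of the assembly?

α ≈ 32.7 rad/s²

I = ½M₁R₁² + ½M₂R₂² = ½(2.99)(0.280)² + ½(6.66)(0.109)² = 0.1568 kg·m².
τ = F r = (47.0)(0.109) = 5.123 N·m.
α = τ/I = 5.123/0.1568 = 32.68 rad/s².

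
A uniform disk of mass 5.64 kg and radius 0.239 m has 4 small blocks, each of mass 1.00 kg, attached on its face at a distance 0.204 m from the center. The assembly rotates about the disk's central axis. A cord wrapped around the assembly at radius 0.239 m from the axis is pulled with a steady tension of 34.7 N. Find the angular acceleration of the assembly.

I_disk = ½MR² = ½(5.64)(0.239)² = 0.1611 kg·m².
I_blocks = 4·m·r² = 4(1.00)(0.204)² = 0.1665 kg·m².
Total I = 0.3275 kg·m².
τ = F r = (34.7)(0.239) = 8.293 N·m.
α = τ/I = 8.293/0.3275 = 25.32 rad/s².

α ≈ 25.3 rad/s²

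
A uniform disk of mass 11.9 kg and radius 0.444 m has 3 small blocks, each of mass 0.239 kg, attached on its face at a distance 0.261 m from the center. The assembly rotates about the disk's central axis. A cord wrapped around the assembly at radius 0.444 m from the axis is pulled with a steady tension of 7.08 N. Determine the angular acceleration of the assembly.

α ≈ 2.57 rad/s²

I_disk = ½MR² = ½(11.9)(0.444)² = 1.173 kg·m².
I_blocks = 3·m·r² = 3(0.239)(0.261)² = 0.04884 kg·m².
Total I = 1.222 kg·m².
τ = F r = (7.08)(0.444) = 3.144 N·m.
α = τ/I = 3.144/1.222 = 2.573 rad/s².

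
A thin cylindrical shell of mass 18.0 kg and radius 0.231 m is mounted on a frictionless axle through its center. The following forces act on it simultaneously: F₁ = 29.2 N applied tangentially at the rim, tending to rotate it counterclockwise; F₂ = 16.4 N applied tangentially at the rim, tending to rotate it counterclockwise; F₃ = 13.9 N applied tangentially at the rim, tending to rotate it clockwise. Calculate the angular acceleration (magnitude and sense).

I = MR² = (18.0)(0.231)² = 0.9605 kg·m².
Taking counterclockwise as positive: τ₁ = +(29.2)(0.231) = +6.745 N·m; τ₂ = +(16.4)(0.231) = +3.788 N·m; τ₃ = −(13.9)(0.231) = −3.211 N·m.
Net torque τ = 7.323 N·m.
α = τ/I = 7.323/0.9605 = 7.624 rad/s².

α ≈ 7.62 rad/s², counterclockwise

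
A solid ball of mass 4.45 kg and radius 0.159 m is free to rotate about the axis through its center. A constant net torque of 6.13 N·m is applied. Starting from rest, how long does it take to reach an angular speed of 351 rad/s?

I = (2/5)MR² = (2/5)(4.45)(0.159)² = 0.04500 kg·m².
α = τ/I = 6.13/0.04500 = 136.2 rad/s².
ω = αt ⇒ t = ω/α = 351/136.2 = 2.577 s.

t ≈ 2.58 s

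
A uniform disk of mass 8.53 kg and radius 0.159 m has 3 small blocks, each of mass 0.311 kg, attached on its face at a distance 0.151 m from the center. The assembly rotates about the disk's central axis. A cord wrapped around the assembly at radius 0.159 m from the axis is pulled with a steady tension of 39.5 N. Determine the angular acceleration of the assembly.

α ≈ 48.6 rad/s²

I_disk = ½MR² = ½(8.53)(0.159)² = 0.1078 kg·m².
I_blocks = 3·m·r² = 3(0.311)(0.151)² = 0.02127 kg·m².
Total I = 0.1291 kg·m².
τ = F r = (39.5)(0.159) = 6.280 N·m.
α = τ/I = 6.280/0.1291 = 48.65 rad/s².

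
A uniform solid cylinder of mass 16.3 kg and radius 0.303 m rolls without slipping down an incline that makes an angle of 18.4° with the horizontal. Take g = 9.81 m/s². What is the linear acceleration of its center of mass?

a ≈ 2.06 m/s²

Translation along the incline: Mg sinθ − f = Ma.
Rotation about the center: fR = Iα with I = ½MR². No-slip gives a = αR, so f = (I/R²)a = (1/2)M a.
Substituting: Mg sinθ = (1 + 0.5000)Ma, so a = g sinθ/(1 + 0.5000) = (9.81) sin 18.4° / 1.500 = 2.064 m/s².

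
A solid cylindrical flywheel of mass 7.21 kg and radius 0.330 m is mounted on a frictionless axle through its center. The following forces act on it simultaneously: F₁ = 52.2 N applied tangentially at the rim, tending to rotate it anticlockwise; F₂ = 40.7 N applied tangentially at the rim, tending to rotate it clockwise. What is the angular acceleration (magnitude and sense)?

I = ½MR² = (1/2)(7.21)(0.330)² = 0.3926 kg·m².
Taking anticlockwise as positive: τ₁ = +(52.2)(0.330) = +17.23 N·m; τ₂ = −(40.7)(0.330) = −13.43 N·m.
Net torque τ = 3.795 N·m.
α = τ/I = 3.795/0.3926 = 9.667 rad/s².

α ≈ 9.67 rad/s², anticlockwise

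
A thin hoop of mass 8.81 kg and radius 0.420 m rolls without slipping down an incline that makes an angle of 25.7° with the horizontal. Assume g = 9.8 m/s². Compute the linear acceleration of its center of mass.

Translation along the incline: Mg sinθ − f = Ma.
Rotation about the center: fR = Iα with I = MR². No-slip gives a = αR, so f = (I/R²)a = M a.
Substituting: Mg sinθ = (1 + 1.000)Ma, so a = g sinθ/(1 + 1.000) = (9.8) sin 25.7° / 2.000 = 2.125 m/s².

a ≈ 2.12 m/s²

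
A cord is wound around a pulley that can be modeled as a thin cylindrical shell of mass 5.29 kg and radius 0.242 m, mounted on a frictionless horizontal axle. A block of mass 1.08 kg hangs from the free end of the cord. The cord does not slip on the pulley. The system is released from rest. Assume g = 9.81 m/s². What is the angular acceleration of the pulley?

I = MR² = (5.29)(0.242)² = 0.3098 kg·m².
Block: mg − T = ma. Pulley: TR = Iα. No-slip: a = αR, so T = (I/R²)a = 5.290·a.
Then mg = (m + 5.290)a, so a = (1.08)(9.81)/(1.08 + 5.290) = 1.663 m/s².
α = a/R = 1.663/0.242 = 6.873 rad/s².

α ≈ 6.87 rad/s²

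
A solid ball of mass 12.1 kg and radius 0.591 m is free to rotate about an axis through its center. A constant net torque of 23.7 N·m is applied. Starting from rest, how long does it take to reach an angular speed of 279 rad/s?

I = (2/5)MR² = (2/5)(12.1)(0.591)² = 1.691 kg·m².
α = τ/I = 23.7/1.691 = 14.02 rad/s².
ω = αt ⇒ t = ω/α = 279/14.02 = 19.90 s.

t ≈ 19.9 s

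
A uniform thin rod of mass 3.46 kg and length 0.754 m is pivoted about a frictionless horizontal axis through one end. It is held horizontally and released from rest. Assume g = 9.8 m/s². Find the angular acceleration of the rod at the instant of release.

α ≈ 19.5 rad/s²

About the pivot, I = (1/3)ML² = (1/3)(3.46)(0.754)² = 0.6557 kg·m².
The weight acts at the center, a distance L/2 = 0.3770 m from the pivot; τ = Mg(L/2) = 12.78 N·m.
α = τ/I = 12.78/0.6557 = 19.50 rad/s².
(Equivalently α = (3g/(2L)) = 19.50 rad/s².)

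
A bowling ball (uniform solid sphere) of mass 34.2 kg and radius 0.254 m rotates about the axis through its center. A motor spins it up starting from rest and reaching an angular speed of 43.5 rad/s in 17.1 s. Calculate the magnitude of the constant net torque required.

I = (2/5)MR² = (2/5)(34.2)(0.254)² = 0.8826 kg·m².
α = Δω/Δt = (43.5 − 0)/17.1 = 2.544 rad/s².
τ = Iα = (0.8826)(2.544) = 2.245 N·m.

τ ≈ 2.25 N·m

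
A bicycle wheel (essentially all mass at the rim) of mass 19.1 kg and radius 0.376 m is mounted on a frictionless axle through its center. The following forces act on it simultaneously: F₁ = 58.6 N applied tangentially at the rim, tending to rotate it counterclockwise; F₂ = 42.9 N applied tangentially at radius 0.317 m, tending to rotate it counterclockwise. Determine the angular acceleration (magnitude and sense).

α ≈ 13.2 rad/s², counterclockwise

I = MR² = (19.1)(0.376)² = 2.700 kg·m².
Taking counterclockwise as positive: τ₁ = +(58.6)(0.376) = +22.03 N·m; τ₂ = +(42.9)(0.317) = +13.60 N·m.
Net torque τ = 35.63 N·m.
α = τ/I = 35.63/2.700 = 13.20 rad/s².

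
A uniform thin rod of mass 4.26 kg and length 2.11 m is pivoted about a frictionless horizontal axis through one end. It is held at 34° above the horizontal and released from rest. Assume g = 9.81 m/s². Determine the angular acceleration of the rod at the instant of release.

About the pivot, I = (1/3)ML² = (1/3)(4.26)(2.11)² = 6.322 kg·m².
The weight acts at the center, a distance L/2 = 1.055 m from the pivot; τ = Mg(L/2) cos 34° = 36.55 N·m.
α = τ/I = 36.55/6.322 = 5.782 rad/s².
(Equivalently α = (3g/(2L)) cos 34° = 5.782 rad/s².)

α ≈ 5.78 rad/s²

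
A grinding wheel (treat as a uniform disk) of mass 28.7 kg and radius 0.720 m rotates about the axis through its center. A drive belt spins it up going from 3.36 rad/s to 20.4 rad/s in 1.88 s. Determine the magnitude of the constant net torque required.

τ ≈ 67.4 N·m

I = ½MR² = (1/2)(28.7)(0.720)² = 7.439 kg·m².
α = Δω/Δt = (20.4 − 3.36)/1.88 = 9.064 rad/s².
τ = Iα = (7.439)(9.064) = 67.43 N·m.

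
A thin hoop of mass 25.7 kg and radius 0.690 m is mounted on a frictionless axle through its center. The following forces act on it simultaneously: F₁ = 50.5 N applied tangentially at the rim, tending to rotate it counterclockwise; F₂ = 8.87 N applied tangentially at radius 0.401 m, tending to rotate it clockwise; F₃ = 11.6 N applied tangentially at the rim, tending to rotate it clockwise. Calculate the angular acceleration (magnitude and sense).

α ≈ 1.90 rad/s², counterclockwise

I = MR² = (25.7)(0.690)² = 12.24 kg·m².
Taking counterclockwise as positive: τ₁ = +(50.5)(0.690) = +34.84 N·m; τ₂ = −(8.87)(0.401) = −3.557 N·m; τ₃ = −(11.6)(0.690) = −8.004 N·m.
Net torque τ = 23.28 N·m.
α = τ/I = 23.28/12.24 = 1.903 rad/s².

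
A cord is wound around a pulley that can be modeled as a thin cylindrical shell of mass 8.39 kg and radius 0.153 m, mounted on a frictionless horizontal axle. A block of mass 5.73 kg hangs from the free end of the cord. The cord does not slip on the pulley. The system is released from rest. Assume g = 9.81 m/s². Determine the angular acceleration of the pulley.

I = MR² = (8.39)(0.153)² = 0.1964 kg·m².
Block: mg − T = ma. Pulley: TR = Iα. No-slip: a = αR, so T = (I/R²)a = 8.390·a.
Then mg = (m + 8.390)a, so a = (5.73)(9.81)/(5.73 + 8.390) = 3.981 m/s².
α = a/R = 3.981/0.153 = 26.02 rad/s².

α ≈ 26.0 rad/s²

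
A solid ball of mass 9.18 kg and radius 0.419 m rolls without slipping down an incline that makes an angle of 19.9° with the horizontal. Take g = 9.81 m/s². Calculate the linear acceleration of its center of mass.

a ≈ 2.39 m/s²

Translation along the incline: Mg sinθ − f = Ma.
Rotation about the center: fR = Iα with I = (2/5)MR². No-slip gives a = αR, so f = (I/R²)a = (2/5)M a.
Substituting: Mg sinθ = (1 + 0.4000)Ma, so a = g sinθ/(1 + 0.4000) = (9.81) sin 19.9° / 1.400 = 2.385 m/s².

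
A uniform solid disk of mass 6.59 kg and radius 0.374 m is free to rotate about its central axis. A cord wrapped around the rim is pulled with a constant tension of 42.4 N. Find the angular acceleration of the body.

I = ½MR² = (1/2)(6.59)(0.374)² = 0.4609 kg·m².
τ = F R = (42.4)(0.374) = 15.86 N·m.
Newton's second law for rotation, τ = Iα, gives α = τ/I = 15.86/0.4609 = 34.41 rad/s².

α ≈ 34.4 rad/s²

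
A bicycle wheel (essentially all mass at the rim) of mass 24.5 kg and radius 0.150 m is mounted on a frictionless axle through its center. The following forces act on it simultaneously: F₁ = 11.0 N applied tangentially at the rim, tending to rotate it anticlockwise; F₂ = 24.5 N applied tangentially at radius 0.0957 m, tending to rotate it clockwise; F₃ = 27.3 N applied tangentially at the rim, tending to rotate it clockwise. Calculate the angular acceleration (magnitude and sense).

I = MR² = (24.5)(0.150)² = 0.5512 kg·m².
Taking anticlockwise as positive: τ₁ = +(11.0)(0.150) = +1.650 N·m; τ₂ = −(24.5)(0.0957) = −2.345 N·m; τ₃ = −(27.3)(0.150) = −4.095 N·m.
Net torque τ = -4.790 N·m.
α = τ/I = -4.790/0.5512 = -8.689 rad/s².

α ≈ 8.69 rad/s², clockwise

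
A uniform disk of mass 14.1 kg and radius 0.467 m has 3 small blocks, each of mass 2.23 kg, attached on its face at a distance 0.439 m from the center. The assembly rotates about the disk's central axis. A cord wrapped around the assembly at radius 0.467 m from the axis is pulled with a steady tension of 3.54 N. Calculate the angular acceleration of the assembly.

I_disk = ½MR² = ½(14.1)(0.467)² = 1.538 kg·m².
I_blocks = 3·m·r² = 3(2.23)(0.439)² = 1.289 kg·m².
Total I = 2.827 kg·m².
τ = F r = (3.54)(0.467) = 1.653 N·m.
α = τ/I = 1.653/2.827 = 0.5848 rad/s².

α ≈ 0.585 rad/s²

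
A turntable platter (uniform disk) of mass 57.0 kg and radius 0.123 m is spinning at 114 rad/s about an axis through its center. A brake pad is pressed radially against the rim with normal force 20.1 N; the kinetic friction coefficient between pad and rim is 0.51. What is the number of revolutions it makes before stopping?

≈ 354 revolutions

I = ½MR² = (1/2)(57.0)(0.123)² = 0.4312 kg·m².
Friction force f = μN = (0.51)(20.1) = 10.25 N at the rim; torque magnitude τ = fR = 1.261 N·m, opposing ω.
|α| = τ/I = 1.261/0.4312 = 2.924 rad/s² (deceleration).
ω² = ω₀² − 2|α|θ with ω = 0 ⇒ θ = ω₀²/(2|α|) = 2222 rad = 353.7 rev.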